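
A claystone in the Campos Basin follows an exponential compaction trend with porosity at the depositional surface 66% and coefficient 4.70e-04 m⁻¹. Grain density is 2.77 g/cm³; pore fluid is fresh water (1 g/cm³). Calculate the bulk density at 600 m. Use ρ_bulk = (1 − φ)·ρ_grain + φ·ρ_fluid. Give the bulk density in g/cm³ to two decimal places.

Working in km (1 km = 1000 m; c in km⁻¹ = c in m⁻¹ × 1000):
Porosity at depth: φ = 0.66·exp(−0.47×0.6) = 0.66×0.7543 = 0.4978
Bulk density: ρ_b = (1−φ)ρ_g + φ·ρ_f = 0.5022×2.77 + 0.4978×1
       = 1.391 + 0.498 = 1.889 g/cm³

1.89 g/cm³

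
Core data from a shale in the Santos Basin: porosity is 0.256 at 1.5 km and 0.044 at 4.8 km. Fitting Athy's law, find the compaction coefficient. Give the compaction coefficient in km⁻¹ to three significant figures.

0.534 km⁻¹

Athy: n(Z) = n₀ e^(−kZ) ⇒ n₁/n₂ = e^{k(Z₂−Z₁)} ⇒ k = ln(n₁/n₂)/(Z₂−Z₁)
k = ln(0.256/0.044) / (4.8 − 1.5) = ln(5.818) / 3.3 = 1.7610 / 3.3 = 0.5336 km⁻¹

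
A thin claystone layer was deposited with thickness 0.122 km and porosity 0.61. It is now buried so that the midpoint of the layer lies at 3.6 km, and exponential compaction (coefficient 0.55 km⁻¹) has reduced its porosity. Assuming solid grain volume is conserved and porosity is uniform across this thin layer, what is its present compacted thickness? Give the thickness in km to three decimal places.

Porosity at 3.6 km: φ = 0.61·exp(−0.55×3.6) = 0.0842
Solid-volume conservation: h(1−φ) = h₀(1−φ₀) ⇒ h = h₀·(1−φ₀)/(1−φ)
h = 0.122 × (1 − 0.61)/(1 − 0.0842) = 0.122 × 0.4259 = 0.0520 km

0.052 km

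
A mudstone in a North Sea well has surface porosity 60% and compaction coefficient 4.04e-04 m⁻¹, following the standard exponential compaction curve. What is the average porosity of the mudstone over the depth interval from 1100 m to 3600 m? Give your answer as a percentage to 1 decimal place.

24.2%

Working in km (1 km = 1000 m; k in km⁻¹ = k in m⁻¹ × 1000):
⟨φ⟩ = (1/(d₂−d₁)) ∫ φ₀ e^(−kd) dd = φ₀·(e^(−k·d₁) − e^(−k·d₂)) / (k·(d₂−d₁))
e^(−0.404×1.1) = 0.6412; e^(−0.404×3.6) = 0.2335
⟨φ⟩ = 0.6 × (0.6412 − 0.2335) / (0.404 × 2.5) = 0.6 × 0.4036 = 0.2422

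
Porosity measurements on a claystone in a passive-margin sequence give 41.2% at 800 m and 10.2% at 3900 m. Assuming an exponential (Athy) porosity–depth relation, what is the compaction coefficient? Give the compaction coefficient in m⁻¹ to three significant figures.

0.000450 m⁻¹

Working in km (1 km = 1000 m; k in km⁻¹ = k in m⁻¹ × 1000):
Athy: φ(z) = φ₀ e^(−kz) ⇒ φ₁/φ₂ = e^{k(z₂−z₁)} ⇒ k = ln(φ₁/φ₂)/(z₂−z₁)
k = ln(0.412/0.102) / (3.9 − 0.8) = ln(4.039) / 3.1 = 1.3961 / 3.1 = 0.4503 km⁻¹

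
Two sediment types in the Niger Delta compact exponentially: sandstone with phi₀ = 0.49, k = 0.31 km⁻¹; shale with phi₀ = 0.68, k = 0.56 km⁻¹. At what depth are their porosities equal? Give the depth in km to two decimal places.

Set phi₀ₐ e^(−kₐd) = phi₀ᵦ e^(−kᵦd) ⇒ ln(phi₀ₐ/phi₀ᵦ) = (kₐ − kᵦ)·d
d = ln(0.49/0.68) / (0.31 − 0.56) = -0.3277 / -0.25 = 1.311 km

1.31 km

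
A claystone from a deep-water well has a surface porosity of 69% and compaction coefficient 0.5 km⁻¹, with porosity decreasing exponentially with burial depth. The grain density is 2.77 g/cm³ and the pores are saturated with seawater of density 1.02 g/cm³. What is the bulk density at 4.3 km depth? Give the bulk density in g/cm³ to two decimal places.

2.63 g/cm³

Porosity at depth: n = 0.69·exp(−0.5×4.3) = 0.69×0.1165 = 0.0804
Bulk density: ρ_b = (1−n)ρ_g + n·ρ_f = 0.9196×2.77 + 0.0804×1.02
       = 2.547 + 0.082 = 2.629 g/cm³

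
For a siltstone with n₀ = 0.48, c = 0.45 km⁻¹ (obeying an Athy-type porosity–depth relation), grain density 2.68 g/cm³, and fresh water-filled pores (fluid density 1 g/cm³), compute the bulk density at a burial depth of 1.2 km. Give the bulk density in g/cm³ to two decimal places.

Porosity at depth: n = 0.48·exp(−0.45×1.2) = 0.48×0.5827 = 0.2797
Bulk density: ρ_b = (1−n)ρ_g + n·ρ_f = 0.7203×2.68 + 0.2797×1
       = 1.930 + 0.280 = 2.210 g/cm³

2.21 g/cm³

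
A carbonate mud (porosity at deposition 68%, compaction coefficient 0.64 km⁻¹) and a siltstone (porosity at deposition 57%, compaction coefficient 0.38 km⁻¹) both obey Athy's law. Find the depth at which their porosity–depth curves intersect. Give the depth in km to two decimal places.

Set n₀ₐ e^(−kₐd) = n₀ᵦ e^(−kᵦd) ⇒ ln(n₀ₐ/n₀ᵦ) = (kₐ − kᵦ)·d
d = ln(0.68/0.57) / (0.64 − 0.38) = 0.1765 / 0.26 = 0.679 km

0.68 km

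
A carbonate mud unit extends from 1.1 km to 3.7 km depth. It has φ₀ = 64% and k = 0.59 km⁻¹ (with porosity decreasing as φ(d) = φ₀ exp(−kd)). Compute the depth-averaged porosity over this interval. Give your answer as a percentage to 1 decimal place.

⟨φ⟩ = (1/(d₂−d₁)) ∫ φ₀ e^(−kd) dd = φ₀·(e^(−k·d₁) − e^(−k·d₂)) / (k·(d₂−d₁))
e^(−0.59×1.1) = 0.5226; e^(−0.59×3.7) = 0.1127
⟨φ⟩ = 0.64 × (0.5226 − 0.1127) / (0.59 × 2.6) = 0.64 × 0.2672 = 0.1710

17.1%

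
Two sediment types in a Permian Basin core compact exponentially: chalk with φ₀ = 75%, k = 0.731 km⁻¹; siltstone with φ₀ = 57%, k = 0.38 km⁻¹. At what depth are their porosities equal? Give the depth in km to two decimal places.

0.78 km

Set φ₀ₐ e^(−kₐZ) = φ₀ᵦ e^(−kᵦZ) ⇒ ln(φ₀ₐ/φ₀ᵦ) = (kₐ − kᵦ)·Z
Z = ln(0.75/0.57) / (0.731 − 0.38) = 0.2744 / 0.351 = 0.782 km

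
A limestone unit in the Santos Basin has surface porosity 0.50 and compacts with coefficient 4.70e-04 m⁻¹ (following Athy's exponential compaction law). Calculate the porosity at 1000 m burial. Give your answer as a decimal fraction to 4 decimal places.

Working in km (1 km = 1000 m; β in km⁻¹ = β in m⁻¹ × 1000):
phi = phi₀·exp(−β·d) = 0.5 × exp(−0.47 × 1) = 0.5 × exp(−0.47)
  = 0.5 × 0.6250 = 0.3125

0.3125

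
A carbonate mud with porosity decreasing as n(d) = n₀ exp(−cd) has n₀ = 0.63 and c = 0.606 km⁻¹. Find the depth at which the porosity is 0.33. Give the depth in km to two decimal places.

1.07 km

Invert Athy's law: d = ln(n₀/n) / c
d = ln(0.63/0.33) / 0.606 = ln(1.909) / 0.606 = 0.6466 / 0.606 = 1.067 km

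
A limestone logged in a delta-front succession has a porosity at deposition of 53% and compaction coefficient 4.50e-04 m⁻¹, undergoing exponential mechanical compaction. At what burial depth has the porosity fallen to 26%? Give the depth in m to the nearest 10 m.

Working in km (1 km = 1000 m; β in km⁻¹ = β in m⁻¹ × 1000):
Invert Athy's law: d = ln(phi₀/phi) / β
d = ln(0.53/0.26) / 0.45 = ln(2.038) / 0.45 = 0.7122 / 0.45 = 1.583 km

1580 m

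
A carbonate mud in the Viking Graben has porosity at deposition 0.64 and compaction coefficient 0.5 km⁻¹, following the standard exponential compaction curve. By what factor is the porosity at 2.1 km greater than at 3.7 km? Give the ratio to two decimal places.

2.23

phi(Z₁)/phi(Z₂) = e^(−β·Z₁)/e^(−β·Z₂) = e^{β(Z₂−Z₁)}
= exp(0.5 × 1.6) = exp(0.8) = 2.2255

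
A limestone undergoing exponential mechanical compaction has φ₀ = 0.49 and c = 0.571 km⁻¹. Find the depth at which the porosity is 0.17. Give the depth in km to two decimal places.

Invert Athy's law: Z = ln(φ₀/φ) / c
Z = ln(0.49/0.17) / 0.571 = ln(2.882) / 0.571 = 1.0586 / 0.571 = 1.854 km

1.85 km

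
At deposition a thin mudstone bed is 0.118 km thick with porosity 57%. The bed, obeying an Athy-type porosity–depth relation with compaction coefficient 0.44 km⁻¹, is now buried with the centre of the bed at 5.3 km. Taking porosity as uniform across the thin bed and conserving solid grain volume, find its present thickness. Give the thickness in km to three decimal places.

Porosity at 5.3 km: phi = 0.57·exp(−0.44×5.3) = 0.0553
Solid-volume conservation: h(1−phi) = h₀(1−phi₀) ⇒ h = h₀·(1−phi₀)/(1−phi)
h = 0.118 × (1 − 0.57)/(1 − 0.0553) = 0.118 × 0.4552 = 0.0537 km

0.054 km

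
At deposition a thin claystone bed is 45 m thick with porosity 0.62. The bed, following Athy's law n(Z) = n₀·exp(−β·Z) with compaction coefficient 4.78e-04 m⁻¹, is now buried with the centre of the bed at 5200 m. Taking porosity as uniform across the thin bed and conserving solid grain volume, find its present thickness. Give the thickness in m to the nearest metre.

18 m

Working in km (1 km = 1000 m; β in km⁻¹ = β in m⁻¹ × 1000):
Porosity at 5.2 km: n = 0.62·exp(−0.478×5.2) = 0.0516
Solid-volume conservation: h(1−n) = h₀(1−n₀) ⇒ h = h₀·(1−n₀)/(1−n)
h = 0.045 × (1 − 0.62)/(1 − 0.0516) = 0.045 × 0.4007 = 0.0180 km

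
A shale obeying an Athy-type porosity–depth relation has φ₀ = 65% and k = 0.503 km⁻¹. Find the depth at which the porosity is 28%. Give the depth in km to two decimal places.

Invert Athy's law: Z = ln(φ₀/φ) / k
Z = ln(0.65/0.28) / 0.503 = ln(2.321) / 0.503 = 0.8422 / 0.503 = 1.674 km

1.67 km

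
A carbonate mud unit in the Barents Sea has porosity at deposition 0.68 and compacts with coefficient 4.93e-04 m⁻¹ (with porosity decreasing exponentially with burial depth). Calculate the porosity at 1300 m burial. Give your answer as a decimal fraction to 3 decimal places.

Working in km (1 km = 1000 m; c in km⁻¹ = c in m⁻¹ × 1000):
phi = phi₀·exp(−c·Z) = 0.68 × exp(−0.493 × 1.3) = 0.68 × exp(−0.6409)
  = 0.68 × 0.5268 = 0.3582

0.358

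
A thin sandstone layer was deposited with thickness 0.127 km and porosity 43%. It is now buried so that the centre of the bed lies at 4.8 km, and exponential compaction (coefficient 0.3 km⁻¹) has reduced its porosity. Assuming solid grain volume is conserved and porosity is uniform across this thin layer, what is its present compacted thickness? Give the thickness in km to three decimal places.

0.081 km

Porosity at 4.8 km: φ = 0.43·exp(−0.3×4.8) = 0.1019
Solid-volume conservation: h(1−φ) = h₀(1−φ₀) ⇒ h = h₀·(1−φ₀)/(1−φ)
h = 0.127 × (1 − 0.43)/(1 − 0.1019) = 0.127 × 0.6347 = 0.0806 km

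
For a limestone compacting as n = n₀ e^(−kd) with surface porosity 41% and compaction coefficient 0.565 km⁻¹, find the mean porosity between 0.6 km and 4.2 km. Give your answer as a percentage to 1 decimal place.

12.5%

⟨n⟩ = (1/(d₂−d₁)) ∫ n₀ e^(−kd) dd = n₀·(e^(−k·d₁) − e^(−k·d₂)) / (k·(d₂−d₁))
e^(−0.565×0.6) = 0.7125; e^(−0.565×4.2) = 0.0932
⟨n⟩ = 0.41 × (0.7125 − 0.0932) / (0.565 × 3.6) = 0.41 × 0.3045 = 0.1248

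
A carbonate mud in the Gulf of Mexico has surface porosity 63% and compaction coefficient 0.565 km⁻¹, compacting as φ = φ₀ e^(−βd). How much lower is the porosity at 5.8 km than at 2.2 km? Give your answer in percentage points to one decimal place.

φ(2.2) = 0.63·e^(−0.565×2.2) = 0.1818
φ(5.8) = 0.63·e^(−0.565×5.8) = 0.0238
Δφ = 0.1818 − 0.0238 = 0.1580

15.8 percentage points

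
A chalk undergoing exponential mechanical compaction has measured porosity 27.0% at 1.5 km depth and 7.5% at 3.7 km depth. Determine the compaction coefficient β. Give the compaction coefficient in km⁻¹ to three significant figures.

0.582 km⁻¹

Athy: n(z) = n₀ e^(−βz) ⇒ n₁/n₂ = e^{β(z₂−z₁)} ⇒ β = ln(n₁/n₂)/(z₂−z₁)
β = ln(0.27/0.075) / (3.7 − 1.5) = ln(3.6) / 2.2 = 1.2809 / 2.2 = 0.5822 km⁻¹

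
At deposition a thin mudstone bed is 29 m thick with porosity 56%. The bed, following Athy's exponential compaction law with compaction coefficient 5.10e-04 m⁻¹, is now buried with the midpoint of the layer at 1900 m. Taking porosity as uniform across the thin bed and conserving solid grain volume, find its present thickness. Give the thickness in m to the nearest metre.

Working in km (1 km = 1000 m; k in km⁻¹ = k in m⁻¹ × 1000):
Porosity at 1.9 km: phi = 0.56·exp(−0.51×1.9) = 0.2125
Solid-volume conservation: h(1−phi) = h₀(1−phi₀) ⇒ h = h₀·(1−phi₀)/(1−phi)
h = 0.029 × (1 − 0.56)/(1 − 0.2125) = 0.029 × 0.5587 = 0.0162 km

16 m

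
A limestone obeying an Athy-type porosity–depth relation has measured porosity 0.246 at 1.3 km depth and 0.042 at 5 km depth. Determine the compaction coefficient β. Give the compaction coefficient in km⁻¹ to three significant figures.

0.478 km⁻¹

Athy: φ(z) = φ₀ e^(−βz) ⇒ φ₁/φ₂ = e^{β(z₂−z₁)} ⇒ β = ln(φ₁/φ₂)/(z₂−z₁)
β = ln(0.246/0.042) / (5 − 1.3) = ln(5.857) / 3.7 = 1.7677 / 3.7 = 0.4777 km⁻¹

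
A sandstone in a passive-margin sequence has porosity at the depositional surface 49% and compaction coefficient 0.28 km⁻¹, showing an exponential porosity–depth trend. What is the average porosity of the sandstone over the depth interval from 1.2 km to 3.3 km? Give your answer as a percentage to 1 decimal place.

⟨φ⟩ = (1/(d₂−d₁)) ∫ φ₀ e^(−cd) dd = φ₀·(e^(−c·d₁) − e^(−c·d₂)) / (c·(d₂−d₁))
e^(−0.28×1.2) = 0.7146; e^(−0.28×3.3) = 0.3969
⟨φ⟩ = 0.49 × (0.7146 − 0.3969) / (0.28 × 2.1) = 0.49 × 0.5403 = 0.2647

26.5%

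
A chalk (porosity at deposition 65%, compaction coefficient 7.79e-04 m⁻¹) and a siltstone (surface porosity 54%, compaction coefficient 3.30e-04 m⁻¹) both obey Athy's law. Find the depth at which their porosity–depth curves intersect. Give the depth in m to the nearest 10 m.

Working in km (1 km = 1000 m; k in km⁻¹ = k in m⁻¹ × 1000):
Set n₀ₐ e^(−kₐd) = n₀ᵦ e^(−kᵦd) ⇒ ln(n₀ₐ/n₀ᵦ) = (kₐ − kᵦ)·d
d = ln(0.65/0.54) / (0.779 − 0.33) = 0.1854 / 0.449 = 0.413 km

410 m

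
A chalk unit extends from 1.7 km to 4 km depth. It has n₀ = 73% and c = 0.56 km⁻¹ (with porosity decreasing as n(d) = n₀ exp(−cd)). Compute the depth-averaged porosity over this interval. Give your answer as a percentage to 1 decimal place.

⟨n⟩ = (1/(d₂−d₁)) ∫ n₀ e^(−cd) dd = n₀·(e^(−c·d₁) − e^(−c·d₂)) / (c·(d₂−d₁))
e^(−0.56×1.7) = 0.3860; e^(−0.56×4) = 0.1065
⟨n⟩ = 0.73 × (0.3860 − 0.1065) / (0.56 × 2.3) = 0.73 × 0.2170 = 0.1584

15.8%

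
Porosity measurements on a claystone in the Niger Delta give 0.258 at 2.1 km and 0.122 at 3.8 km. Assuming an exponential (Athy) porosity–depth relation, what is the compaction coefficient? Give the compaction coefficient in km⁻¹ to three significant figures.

Athy: n(z) = n₀ e^(−cz) ⇒ n₁/n₂ = e^{c(z₂−z₁)} ⇒ c = ln(n₁/n₂)/(z₂−z₁)
c = ln(0.258/0.122) / (3.8 − 2.1) = ln(2.115) / 1.7 = 0.7489 / 1.7 = 0.4406 km⁻¹

0.441 km⁻¹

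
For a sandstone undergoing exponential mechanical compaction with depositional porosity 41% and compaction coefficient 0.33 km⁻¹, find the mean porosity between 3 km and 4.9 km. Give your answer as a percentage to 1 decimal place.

⟨phi⟩ = (1/(z₂−z₁)) ∫ phi₀ e^(−kz) dz = phi₀·(e^(−k·z₁) − e^(−k·z₂)) / (k·(z₂−z₁))
e^(−0.33×3) = 0.3716; e^(−0.33×4.9) = 0.1985
⟨phi⟩ = 0.41 × (0.3716 − 0.1985) / (0.33 × 1.9) = 0.41 × 0.2761 = 0.1132

11.3%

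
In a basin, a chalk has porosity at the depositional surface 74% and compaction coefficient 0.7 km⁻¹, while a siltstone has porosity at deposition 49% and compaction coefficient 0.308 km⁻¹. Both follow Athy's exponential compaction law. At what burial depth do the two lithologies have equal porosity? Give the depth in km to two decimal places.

1.05 km

Set n₀ₐ e^(−cₐd) = n₀ᵦ e^(−cᵦd) ⇒ ln(n₀ₐ/n₀ᵦ) = (cₐ − cᵦ)·d
d = ln(0.74/0.49) / (0.7 − 0.308) = 0.4122 / 0.392 = 1.052 km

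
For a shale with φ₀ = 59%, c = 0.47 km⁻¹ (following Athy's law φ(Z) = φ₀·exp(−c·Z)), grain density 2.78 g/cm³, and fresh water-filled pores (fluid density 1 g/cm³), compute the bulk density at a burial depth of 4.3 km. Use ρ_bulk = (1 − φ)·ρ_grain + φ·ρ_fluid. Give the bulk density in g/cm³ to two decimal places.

2.64 g/cm³

Porosity at depth: φ = 0.59·exp(−0.47×4.3) = 0.59×0.1325 = 0.0782
Bulk density: ρ_b = (1−φ)ρ_g + φ·ρ_f = 0.9218×2.78 + 0.0782×1
       = 2.563 + 0.078 = 2.641 g/cm³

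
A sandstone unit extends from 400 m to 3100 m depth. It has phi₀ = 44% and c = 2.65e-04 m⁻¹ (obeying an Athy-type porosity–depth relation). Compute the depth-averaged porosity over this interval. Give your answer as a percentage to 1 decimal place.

Working in km (1 km = 1000 m; c in km⁻¹ = c in m⁻¹ × 1000):
⟨phi⟩ = (1/(Z₂−Z₁)) ∫ phi₀ e^(−cZ) dZ = phi₀·(e^(−c·Z₁) − e^(−c·Z₂)) / (c·(Z₂−Z₁))
e^(−0.265×0.4) = 0.8994; e^(−0.265×3.1) = 0.4398
⟨phi⟩ = 0.44 × (0.8994 − 0.4398) / (0.265 × 2.7) = 0.44 × 0.6424 = 0.2827

28.3%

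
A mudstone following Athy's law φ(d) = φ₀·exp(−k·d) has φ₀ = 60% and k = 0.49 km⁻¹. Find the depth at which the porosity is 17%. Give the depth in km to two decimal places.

2.57 km

Invert Athy's law: d = ln(φ₀/φ) / k
d = ln(0.6/0.17) / 0.49 = ln(3.529) / 0.49 = 1.2611 / 0.49 = 2.574 km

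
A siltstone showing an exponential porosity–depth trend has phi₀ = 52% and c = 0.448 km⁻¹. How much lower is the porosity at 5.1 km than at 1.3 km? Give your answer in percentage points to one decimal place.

23.8 percentage points

phi(1.3) = 0.52·e^(−0.448×1.3) = 0.2904
phi(5.1) = 0.52·e^(−0.448×5.1) = 0.0529
Δphi = 0.2904 − 0.0529 = 0.2375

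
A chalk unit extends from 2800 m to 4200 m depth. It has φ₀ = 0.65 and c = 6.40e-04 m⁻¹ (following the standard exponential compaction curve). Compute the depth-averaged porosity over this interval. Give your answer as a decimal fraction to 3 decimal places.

Working in km (1 km = 1000 m; c in km⁻¹ = c in m⁻¹ × 1000):
⟨φ⟩ = (1/(Z₂−Z₁)) ∫ φ₀ e^(−cZ) dZ = φ₀·(e^(−c·Z₁) − e^(−c·Z₂)) / (c·(Z₂−Z₁))
e^(−0.64×2.8) = 0.1666; e^(−0.64×4.2) = 0.0680
⟨φ⟩ = 0.65 × (0.1666 − 0.0680) / (0.64 × 1.4) = 0.65 × 0.1101 = 0.0715

0.072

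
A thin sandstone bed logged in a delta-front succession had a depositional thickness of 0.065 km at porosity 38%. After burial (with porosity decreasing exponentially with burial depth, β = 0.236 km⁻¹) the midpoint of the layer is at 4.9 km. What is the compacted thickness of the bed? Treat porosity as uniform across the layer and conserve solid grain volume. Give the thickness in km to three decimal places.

Porosity at 4.9 km: n = 0.38·exp(−0.236×4.9) = 0.1196
Solid-volume conservation: h(1−n) = h₀(1−n₀) ⇒ h = h₀·(1−n₀)/(1−n)
h = 0.065 × (1 − 0.38)/(1 − 0.1196) = 0.065 × 0.7042 = 0.0458 km

0.046 km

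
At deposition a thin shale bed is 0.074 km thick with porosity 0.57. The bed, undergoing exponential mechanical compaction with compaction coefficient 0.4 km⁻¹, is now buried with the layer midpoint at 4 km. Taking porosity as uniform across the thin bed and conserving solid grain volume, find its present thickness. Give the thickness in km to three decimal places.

Porosity at 4 km: φ = 0.57·exp(−0.4×4) = 0.1151
Solid-volume conservation: h(1−φ) = h₀(1−φ₀) ⇒ h = h₀·(1−φ₀)/(1−φ)
h = 0.074 × (1 − 0.57)/(1 − 0.1151) = 0.074 × 0.4859 = 0.0360 km

0.036 km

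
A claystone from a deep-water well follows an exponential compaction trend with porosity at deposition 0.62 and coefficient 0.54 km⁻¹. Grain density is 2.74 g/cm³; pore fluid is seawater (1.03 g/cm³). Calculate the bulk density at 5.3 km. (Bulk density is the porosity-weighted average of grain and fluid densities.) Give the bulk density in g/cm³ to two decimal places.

Porosity at depth: n = 0.62·exp(−0.54×5.3) = 0.62×0.0572 = 0.0354
Bulk density: ρ_b = (1−n)ρ_g + n·ρ_f = 0.9646×2.74 + 0.0354×1.03
       = 2.643 + 0.036 = 2.679 g/cm³

2.68 g/cm³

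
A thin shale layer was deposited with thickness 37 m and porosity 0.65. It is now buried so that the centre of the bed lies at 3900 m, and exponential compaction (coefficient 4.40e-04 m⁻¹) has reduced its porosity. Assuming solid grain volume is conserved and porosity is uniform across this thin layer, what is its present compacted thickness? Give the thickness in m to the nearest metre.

15 m

Working in km (1 km = 1000 m; β in km⁻¹ = β in m⁻¹ × 1000):
Porosity at 3.9 km: phi = 0.65·exp(−0.44×3.9) = 0.1169
Solid-volume conservation: h(1−phi) = h₀(1−phi₀) ⇒ h = h₀·(1−phi₀)/(1−phi)
h = 0.037 × (1 − 0.65)/(1 − 0.1169) = 0.037 × 0.3963 = 0.0147 km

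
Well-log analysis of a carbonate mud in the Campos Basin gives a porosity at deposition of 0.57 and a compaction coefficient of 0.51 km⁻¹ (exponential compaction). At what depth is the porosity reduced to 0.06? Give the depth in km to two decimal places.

4.41 km

Invert Athy's law: z = ln(φ₀/φ) / k
z = ln(0.57/0.06) / 0.51 = ln(9.5) / 0.51 = 2.2513 / 0.51 = 4.414 km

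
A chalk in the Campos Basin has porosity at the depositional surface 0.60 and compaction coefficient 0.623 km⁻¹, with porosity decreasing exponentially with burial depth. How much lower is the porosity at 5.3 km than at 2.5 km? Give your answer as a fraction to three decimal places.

0.104

phi(2.5) = 0.6·e^(−0.623×2.5) = 0.1264
phi(5.3) = 0.6·e^(−0.623×5.3) = 0.0221
Δphi = 0.1264 − 0.0221 = 0.1043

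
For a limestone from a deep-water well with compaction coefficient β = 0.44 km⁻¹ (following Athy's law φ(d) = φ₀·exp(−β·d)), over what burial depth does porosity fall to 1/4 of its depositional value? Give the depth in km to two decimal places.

3.15 km

φ/φ₀ = 1/4 ⇒ exp(−β·d) = 1/4 ⇒ d = ln(4) / β
d = 1.3863 / 0.44 = 3.151 km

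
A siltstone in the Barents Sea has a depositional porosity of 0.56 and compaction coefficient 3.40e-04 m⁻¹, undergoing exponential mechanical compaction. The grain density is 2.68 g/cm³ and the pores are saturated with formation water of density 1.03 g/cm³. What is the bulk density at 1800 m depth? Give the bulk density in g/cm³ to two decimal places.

Working in km (1 km = 1000 m; β in km⁻¹ = β in m⁻¹ × 1000):
Porosity at depth: phi = 0.56·exp(−0.34×1.8) = 0.56×0.5423 = 0.3037
Bulk density: ρ_b = (1−phi)ρ_g + phi·ρ_f = 0.6963×2.68 + 0.3037×1.03
       = 1.866 + 0.313 = 2.179 g/cm³

2.18 g/cm³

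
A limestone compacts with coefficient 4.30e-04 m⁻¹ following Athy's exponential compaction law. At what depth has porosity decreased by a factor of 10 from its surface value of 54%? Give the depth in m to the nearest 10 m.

5350 m

Working in km (1 km = 1000 m; c in km⁻¹ = c in m⁻¹ × 1000):
φ/φ₀ = 1/10 ⇒ exp(−c·z) = 1/10 ⇒ z = ln(10) / c
z = 2.3026 / 0.43 = 5.355 km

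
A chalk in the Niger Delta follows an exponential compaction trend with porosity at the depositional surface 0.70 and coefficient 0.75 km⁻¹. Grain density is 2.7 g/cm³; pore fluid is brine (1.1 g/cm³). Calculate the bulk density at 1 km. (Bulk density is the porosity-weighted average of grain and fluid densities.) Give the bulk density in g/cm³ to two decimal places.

2.17 g/cm³

Porosity at depth: φ = 0.7·exp(−0.75×1) = 0.7×0.4724 = 0.3307
Bulk density: ρ_b = (1−φ)ρ_g + φ·ρ_f = 0.6693×2.7 + 0.3307×1.1
       = 1.807 + 0.364 = 2.171 g/cm³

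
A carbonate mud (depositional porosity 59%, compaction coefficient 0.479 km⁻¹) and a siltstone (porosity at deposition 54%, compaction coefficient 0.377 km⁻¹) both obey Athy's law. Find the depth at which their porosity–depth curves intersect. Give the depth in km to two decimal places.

0.87 km

Set n₀ₐ e^(−cₐz) = n₀ᵦ e^(−cᵦz) ⇒ ln(n₀ₐ/n₀ᵦ) = (cₐ − cᵦ)·z
z = ln(0.59/0.54) / (0.479 − 0.377) = 0.0886 / 0.102 = 0.868 km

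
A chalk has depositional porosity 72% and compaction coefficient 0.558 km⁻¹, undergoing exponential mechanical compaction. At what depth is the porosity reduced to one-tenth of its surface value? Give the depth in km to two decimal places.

4.13 km

n/n₀ = 1/10 ⇒ exp(−β·d) = 1/10 ⇒ d = ln(10) / β
d = 2.3026 / 0.558 = 4.126 km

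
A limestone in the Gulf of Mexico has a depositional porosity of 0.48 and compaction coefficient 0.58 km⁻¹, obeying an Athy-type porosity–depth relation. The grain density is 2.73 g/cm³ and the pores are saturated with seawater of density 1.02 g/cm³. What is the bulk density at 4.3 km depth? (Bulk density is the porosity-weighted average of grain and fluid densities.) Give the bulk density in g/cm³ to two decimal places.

2.66 g/cm³

Porosity at depth: phi = 0.48·exp(−0.58×4.3) = 0.48×0.0826 = 0.0396
Bulk density: ρ_b = (1−phi)ρ_g + phi·ρ_f = 0.9604×2.73 + 0.0396×1.02
       = 2.622 + 0.040 = 2.662 g/cm³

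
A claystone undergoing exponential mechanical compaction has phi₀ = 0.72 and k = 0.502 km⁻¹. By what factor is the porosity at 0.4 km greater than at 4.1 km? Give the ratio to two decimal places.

phi(z₁)/phi(z₂) = e^(−k·z₁)/e^(−k·z₂) = e^{k(z₂−z₁)}
= exp(0.502 × 3.7) = exp(1.857) = 6.4071

6.41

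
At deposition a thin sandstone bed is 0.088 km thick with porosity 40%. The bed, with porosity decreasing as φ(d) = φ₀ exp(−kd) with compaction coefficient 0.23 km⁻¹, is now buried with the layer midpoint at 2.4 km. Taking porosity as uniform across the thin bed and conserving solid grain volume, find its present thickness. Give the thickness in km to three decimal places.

0.069 km

Porosity at 2.4 km: φ = 0.4·exp(−0.23×2.4) = 0.2303
Solid-volume conservation: h(1−φ) = h₀(1−φ₀) ⇒ h = h₀·(1−φ₀)/(1−φ)
h = 0.088 × (1 − 0.4)/(1 − 0.2303) = 0.088 × 0.7795 = 0.0686 km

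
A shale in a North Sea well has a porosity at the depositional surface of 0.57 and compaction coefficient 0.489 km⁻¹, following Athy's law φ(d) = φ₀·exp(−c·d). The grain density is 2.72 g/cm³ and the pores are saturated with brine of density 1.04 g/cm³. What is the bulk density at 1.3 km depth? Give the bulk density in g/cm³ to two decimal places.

2.21 g/cm³

Porosity at depth: φ = 0.57·exp(−0.489×1.3) = 0.57×0.5296 = 0.3019
Bulk density: ρ_b = (1−φ)ρ_g + φ·ρ_f = 0.6981×2.72 + 0.3019×1.04
       = 1.899 + 0.314 = 2.213 g/cm³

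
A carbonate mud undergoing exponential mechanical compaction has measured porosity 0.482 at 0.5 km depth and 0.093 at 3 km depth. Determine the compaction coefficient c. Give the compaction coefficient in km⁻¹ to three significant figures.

Athy: n(Z) = n₀ e^(−cZ) ⇒ n₁/n₂ = e^{c(Z₂−Z₁)} ⇒ c = ln(n₁/n₂)/(Z₂−Z₁)
c = ln(0.482/0.093) / (3 − 0.5) = ln(5.183) / 2.5 = 1.6453 / 2.5 = 0.6581 km⁻¹

0.658 km⁻¹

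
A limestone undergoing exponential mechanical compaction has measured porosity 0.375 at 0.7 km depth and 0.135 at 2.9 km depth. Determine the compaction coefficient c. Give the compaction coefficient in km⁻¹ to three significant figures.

0.464 km⁻¹

Athy: n(d) = n₀ e^(−cd) ⇒ n₁/n₂ = e^{c(d₂−d₁)} ⇒ c = ln(n₁/n₂)/(d₂−d₁)
c = ln(0.375/0.135) / (2.9 − 0.7) = ln(2.778) / 2.2 = 1.0217 / 2.2 = 0.4644 km⁻¹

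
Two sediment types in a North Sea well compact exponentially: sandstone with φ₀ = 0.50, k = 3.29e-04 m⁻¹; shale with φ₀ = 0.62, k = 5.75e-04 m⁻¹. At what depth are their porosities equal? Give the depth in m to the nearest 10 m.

Working in km (1 km = 1000 m; k in km⁻¹ = k in m⁻¹ × 1000):
Set φ₀ₐ e^(−kₐd) = φ₀ᵦ e^(−kᵦd) ⇒ ln(φ₀ₐ/φ₀ᵦ) = (kₐ − kᵦ)·d
d = ln(0.5/0.62) / (0.329 − 0.575) = -0.2151 / -0.246 = 0.874 km

870 m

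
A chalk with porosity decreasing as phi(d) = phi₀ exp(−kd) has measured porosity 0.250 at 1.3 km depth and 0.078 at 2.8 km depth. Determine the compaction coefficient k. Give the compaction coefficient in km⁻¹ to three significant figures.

Athy: phi(d) = phi₀ e^(−kd) ⇒ phi₁/phi₂ = e^{k(d₂−d₁)} ⇒ k = ln(phi₁/phi₂)/(d₂−d₁)
k = ln(0.25/0.078) / (2.8 − 1.3) = ln(3.205) / 1.5 = 1.1648 / 1.5 = 0.7765 km⁻¹

0.777 km⁻¹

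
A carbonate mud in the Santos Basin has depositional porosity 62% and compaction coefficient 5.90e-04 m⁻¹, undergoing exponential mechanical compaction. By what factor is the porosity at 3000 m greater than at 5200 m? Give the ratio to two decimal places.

3.66

Working in km (1 km = 1000 m; c in km⁻¹ = c in m⁻¹ × 1000):
n(d₁)/n(d₂) = e^(−c·d₁)/e^(−c·d₂) = e^{c(d₂−d₁)}
= exp(0.59 × 2.2) = exp(1.298) = 3.6620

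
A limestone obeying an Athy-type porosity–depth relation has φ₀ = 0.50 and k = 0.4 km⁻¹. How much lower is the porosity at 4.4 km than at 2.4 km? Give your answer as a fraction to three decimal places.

0.105

φ(2.4) = 0.5·e^(−0.4×2.4) = 0.1914
φ(4.4) = 0.5·e^(−0.4×4.4) = 0.0860
Δφ = 0.1914 − 0.0860 = 0.1054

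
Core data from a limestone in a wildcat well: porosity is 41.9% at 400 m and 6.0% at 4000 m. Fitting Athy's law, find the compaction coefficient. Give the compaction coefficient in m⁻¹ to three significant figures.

Working in km (1 km = 1000 m; c in km⁻¹ = c in m⁻¹ × 1000):
Athy: phi(d) = phi₀ e^(−cd) ⇒ phi₁/phi₂ = e^{c(d₂−d₁)} ⇒ c = ln(phi₁/phi₂)/(d₂−d₁)
c = ln(0.419/0.06) / (4 − 0.4) = ln(6.983) / 3.6 = 1.9435 / 3.6 = 0.5399 km⁻¹

0.000540 m⁻¹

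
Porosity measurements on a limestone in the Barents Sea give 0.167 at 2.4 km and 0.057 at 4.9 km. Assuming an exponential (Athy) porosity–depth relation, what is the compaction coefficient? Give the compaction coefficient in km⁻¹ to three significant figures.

0.430 km⁻¹

Athy: n(z) = n₀ e^(−βz) ⇒ n₁/n₂ = e^{β(z₂−z₁)} ⇒ β = ln(n₁/n₂)/(z₂−z₁)
β = ln(0.167/0.057) / (4.9 − 2.4) = ln(2.93) / 2.5 = 1.0749 / 2.5 = 0.43 km⁻¹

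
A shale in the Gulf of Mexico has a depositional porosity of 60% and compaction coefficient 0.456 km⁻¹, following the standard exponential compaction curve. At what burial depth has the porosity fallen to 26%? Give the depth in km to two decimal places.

Invert Athy's law: z = ln(n₀/n) / k
z = ln(0.6/0.26) / 0.456 = ln(2.308) / 0.456 = 0.8362 / 0.456 = 1.834 km

1.83 km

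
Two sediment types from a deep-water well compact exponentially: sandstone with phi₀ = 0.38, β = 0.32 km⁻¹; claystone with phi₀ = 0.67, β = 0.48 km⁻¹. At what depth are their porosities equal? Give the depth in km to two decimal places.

Set phi₀ₐ e^(−βₐd) = phi₀ᵦ e^(−βᵦd) ⇒ ln(phi₀ₐ/phi₀ᵦ) = (βₐ − βᵦ)·d
d = ln(0.38/0.67) / (0.32 − 0.48) = -0.5671 / -0.16 = 3.544 km

3.54 km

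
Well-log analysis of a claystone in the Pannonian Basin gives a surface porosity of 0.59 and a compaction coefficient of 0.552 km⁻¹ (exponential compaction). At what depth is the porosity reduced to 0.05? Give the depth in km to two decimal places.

4.47 km

Invert Athy's law: d = ln(φ₀/φ) / c
d = ln(0.59/0.05) / 0.552 = ln(11.8) / 0.552 = 2.4681 / 0.552 = 4.471 km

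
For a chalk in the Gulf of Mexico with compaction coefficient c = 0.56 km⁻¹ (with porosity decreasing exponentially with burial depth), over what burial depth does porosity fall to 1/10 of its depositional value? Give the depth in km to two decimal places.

4.11 km

phi/phi₀ = 1/10 ⇒ exp(−c·z) = 1/10 ⇒ z = ln(10) / c
z = 2.3026 / 0.56 = 4.112 km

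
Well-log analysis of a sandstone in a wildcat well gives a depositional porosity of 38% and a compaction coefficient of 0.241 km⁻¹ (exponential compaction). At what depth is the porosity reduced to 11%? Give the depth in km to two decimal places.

5.14 km

Invert Athy's law: z = ln(φ₀/φ) / k
z = ln(0.38/0.11) / 0.241 = ln(3.455) / 0.241 = 1.2397 / 0.241 = 5.144 km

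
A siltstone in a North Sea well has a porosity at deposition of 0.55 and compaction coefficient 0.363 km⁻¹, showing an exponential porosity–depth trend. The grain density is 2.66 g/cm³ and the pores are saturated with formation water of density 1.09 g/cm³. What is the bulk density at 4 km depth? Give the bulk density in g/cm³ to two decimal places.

2.46 g/cm³

Porosity at depth: phi = 0.55·exp(−0.363×4) = 0.55×0.2341 = 0.1288
Bulk density: ρ_b = (1−phi)ρ_g + phi·ρ_f = 0.8712×2.66 + 0.1288×1.09
       = 2.318 + 0.140 = 2.458 g/cm³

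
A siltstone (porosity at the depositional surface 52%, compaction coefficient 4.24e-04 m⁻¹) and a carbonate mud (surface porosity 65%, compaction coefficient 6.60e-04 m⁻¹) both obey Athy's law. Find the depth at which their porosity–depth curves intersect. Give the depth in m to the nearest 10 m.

Working in km (1 km = 1000 m; k in km⁻¹ = k in m⁻¹ × 1000):
Set n₀ₐ e^(−kₐZ) = n₀ᵦ e^(−kᵦZ) ⇒ ln(n₀ₐ/n₀ᵦ) = (kₐ − kᵦ)·Z
Z = ln(0.52/0.65) / (0.424 − 0.66) = -0.2231 / -0.236 = 0.946 km

950 m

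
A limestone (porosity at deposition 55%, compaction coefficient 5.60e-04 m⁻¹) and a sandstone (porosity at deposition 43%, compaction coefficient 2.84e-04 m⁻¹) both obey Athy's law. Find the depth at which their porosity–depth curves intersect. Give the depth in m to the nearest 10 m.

890 m

Working in km (1 km = 1000 m; k in km⁻¹ = k in m⁻¹ × 1000):
Set phi₀ₐ e^(−kₐz) = phi₀ᵦ e^(−kᵦz) ⇒ ln(phi₀ₐ/phi₀ᵦ) = (kₐ − kᵦ)·z
z = ln(0.55/0.43) / (0.56 − 0.284) = 0.2461 / 0.276 = 0.892 km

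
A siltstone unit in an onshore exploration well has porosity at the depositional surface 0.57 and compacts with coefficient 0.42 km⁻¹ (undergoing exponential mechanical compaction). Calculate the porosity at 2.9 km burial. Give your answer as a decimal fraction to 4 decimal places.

phi = phi₀·exp(−k·Z) = 0.57 × exp(−0.42 × 2.9) = 0.57 × exp(−1.218)
  = 0.57 × 0.2958 = 0.1686

0.1686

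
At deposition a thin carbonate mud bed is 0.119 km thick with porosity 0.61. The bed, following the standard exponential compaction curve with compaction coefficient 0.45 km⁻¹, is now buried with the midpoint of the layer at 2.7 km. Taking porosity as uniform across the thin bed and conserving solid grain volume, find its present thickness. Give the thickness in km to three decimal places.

0.057 km

Porosity at 2.7 km: n = 0.61·exp(−0.45×2.7) = 0.1810
Solid-volume conservation: h(1−n) = h₀(1−n₀) ⇒ h = h₀·(1−n₀)/(1−n)
h = 0.119 × (1 − 0.61)/(1 − 0.1810) = 0.119 × 0.4762 = 0.0567 km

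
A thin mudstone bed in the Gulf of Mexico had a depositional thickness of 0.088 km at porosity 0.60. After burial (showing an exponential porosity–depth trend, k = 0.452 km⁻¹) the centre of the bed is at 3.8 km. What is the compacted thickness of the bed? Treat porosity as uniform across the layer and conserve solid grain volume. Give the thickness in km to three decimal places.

0.039 km

Porosity at 3.8 km: n = 0.6·exp(−0.452×3.8) = 0.1077
Solid-volume conservation: h(1−n) = h₀(1−n₀) ⇒ h = h₀·(1−n₀)/(1−n)
h = 0.088 × (1 − 0.6)/(1 − 0.1077) = 0.088 × 0.4483 = 0.0394 km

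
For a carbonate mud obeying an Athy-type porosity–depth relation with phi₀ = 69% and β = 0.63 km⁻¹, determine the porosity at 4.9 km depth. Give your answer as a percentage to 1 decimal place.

3.1%

phi = phi₀·exp(−β·Z) = 0.69 × exp(−0.63 × 4.9) = 0.69 × exp(−3.087)
  = 0.69 × 0.0456 = 0.0315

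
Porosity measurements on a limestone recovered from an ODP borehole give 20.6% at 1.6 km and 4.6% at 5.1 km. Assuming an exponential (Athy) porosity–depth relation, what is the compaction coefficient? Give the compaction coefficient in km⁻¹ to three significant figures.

Athy: φ(d) = φ₀ e^(−kd) ⇒ φ₁/φ₂ = e^{k(d₂−d₁)} ⇒ k = ln(φ₁/φ₂)/(d₂−d₁)
k = ln(0.206/0.046) / (5.1 − 1.6) = ln(4.478) / 3.5 = 1.4992 / 3.5 = 0.4284 km⁻¹

0.428 km⁻¹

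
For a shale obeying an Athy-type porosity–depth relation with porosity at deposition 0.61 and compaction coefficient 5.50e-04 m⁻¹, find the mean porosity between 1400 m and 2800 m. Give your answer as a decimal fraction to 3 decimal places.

0.197

Working in km (1 km = 1000 m; β in km⁻¹ = β in m⁻¹ × 1000):
⟨φ⟩ = (1/(z₂−z₁)) ∫ φ₀ e^(−βz) dz = φ₀·(e^(−β·z₁) − e^(−β·z₂)) / (β·(z₂−z₁))
e^(−0.55×1.4) = 0.4630; e^(−0.55×2.8) = 0.2144
⟨φ⟩ = 0.61 × (0.4630 − 0.2144) / (0.55 × 1.4) = 0.61 × 0.3229 = 0.1970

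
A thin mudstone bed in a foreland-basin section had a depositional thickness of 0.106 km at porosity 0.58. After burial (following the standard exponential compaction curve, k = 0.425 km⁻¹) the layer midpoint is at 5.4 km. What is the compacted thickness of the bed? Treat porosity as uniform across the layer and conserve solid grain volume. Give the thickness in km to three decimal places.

0.047 km

Porosity at 5.4 km: n = 0.58·exp(−0.425×5.4) = 0.0584
Solid-volume conservation: h(1−n) = h₀(1−n₀) ⇒ h = h₀·(1−n₀)/(1−n)
h = 0.106 × (1 − 0.58)/(1 − 0.0584) = 0.106 × 0.4461 = 0.0473 km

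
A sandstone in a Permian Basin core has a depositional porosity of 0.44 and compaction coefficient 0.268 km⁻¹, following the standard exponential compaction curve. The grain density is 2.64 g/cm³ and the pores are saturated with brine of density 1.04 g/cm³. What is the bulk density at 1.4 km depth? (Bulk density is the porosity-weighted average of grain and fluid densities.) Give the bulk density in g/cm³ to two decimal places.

2.16 g/cm³

Porosity at depth: φ = 0.44·exp(−0.268×1.4) = 0.44×0.6872 = 0.3023
Bulk density: ρ_b = (1−φ)ρ_g + φ·ρ_f = 0.6977×2.64 + 0.3023×1.04
       = 1.842 + 0.314 = 2.156 g/cm³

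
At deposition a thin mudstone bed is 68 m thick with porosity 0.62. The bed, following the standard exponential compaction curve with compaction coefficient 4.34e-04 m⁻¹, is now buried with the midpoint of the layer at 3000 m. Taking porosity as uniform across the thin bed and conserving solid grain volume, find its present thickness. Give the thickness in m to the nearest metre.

Working in km (1 km = 1000 m; β in km⁻¹ = β in m⁻¹ × 1000):
Porosity at 3 km: phi = 0.62·exp(−0.434×3) = 0.1686
Solid-volume conservation: h(1−phi) = h₀(1−phi₀) ⇒ h = h₀·(1−phi₀)/(1−phi)
h = 0.068 × (1 − 0.62)/(1 − 0.1686) = 0.068 × 0.4571 = 0.0311 km

31 m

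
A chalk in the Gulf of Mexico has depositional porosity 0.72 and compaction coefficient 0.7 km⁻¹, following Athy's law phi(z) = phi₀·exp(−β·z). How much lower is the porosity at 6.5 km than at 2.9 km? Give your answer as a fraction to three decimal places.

phi(2.9) = 0.72·e^(−0.7×2.9) = 0.0946
phi(6.5) = 0.72·e^(−0.7×6.5) = 0.0076
Δphi = 0.0946 − 0.0076 = 0.0870

0.087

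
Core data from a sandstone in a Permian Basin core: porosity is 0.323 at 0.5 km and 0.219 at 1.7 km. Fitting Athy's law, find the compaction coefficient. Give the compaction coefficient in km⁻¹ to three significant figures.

0.324 km⁻¹

Athy: phi(d) = phi₀ e^(−βd) ⇒ phi₁/phi₂ = e^{β(d₂−d₁)} ⇒ β = ln(phi₁/phi₂)/(d₂−d₁)
β = ln(0.323/0.219) / (1.7 − 0.5) = ln(1.475) / 1.2 = 0.3886 / 1.2 = 0.3238 km⁻¹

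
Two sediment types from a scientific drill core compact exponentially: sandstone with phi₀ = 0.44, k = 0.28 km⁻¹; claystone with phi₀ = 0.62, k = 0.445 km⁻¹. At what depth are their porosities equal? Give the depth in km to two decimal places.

2.08 km

Set phi₀ₐ e^(−kₐZ) = phi₀ᵦ e^(−kᵦZ) ⇒ ln(phi₀ₐ/phi₀ᵦ) = (kₐ − kᵦ)·Z
Z = ln(0.44/0.62) / (0.28 − 0.445) = -0.3429 / -0.165 = 2.078 km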